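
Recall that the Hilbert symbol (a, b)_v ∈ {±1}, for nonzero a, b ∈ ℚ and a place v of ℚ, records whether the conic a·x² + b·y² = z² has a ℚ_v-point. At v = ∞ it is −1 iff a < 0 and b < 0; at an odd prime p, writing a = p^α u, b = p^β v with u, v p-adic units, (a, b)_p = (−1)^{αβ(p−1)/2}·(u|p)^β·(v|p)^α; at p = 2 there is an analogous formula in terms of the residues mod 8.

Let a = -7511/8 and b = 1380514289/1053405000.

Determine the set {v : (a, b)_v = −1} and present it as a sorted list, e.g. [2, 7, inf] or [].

Mod squares: a ≡ -15022, b ≡ 465682. Check v ∈ {∞, 2, 3, 5, 7, 11, 17, 29, 31, 37}.
v=2: v_2(a)=-3, v_2(b)=-3; units ≡ 1, 1 (mod 8); ε·ε+αω+βω = 0·0+-3·0+-3·0 ≡ 0  ⇒  (a,b)_2 = +1.
v=3: a=3^0·(≡2), b=3^-6·(≡1) mod 3; (2|3)=-1, (1|3)=+1; (−1)^{0·-6·1}·(-1)^-6·(+1)^0 = +1.
v=∞: -15022 < 0 and 465682 > 0  ⇒  (a,b)_∞ = +1.
v=11: a=11^0·(≡3), b=11^2·(≡2) mod 11; (3|11)=+1, (2|11)=-1; (−1)^{0·2·5}·(+1)^2·(-1)^0 = +1.
v=5: a=5^0·(≡3), b=5^-4·(≡3) mod 5; (3|5)=-1, (3|5)=-1; (−1)^{0·-4·2}·(-1)^-4·(-1)^0 = +1.
v=37: a=37^1·(≡7), b=37^1·(≡24) mod 37; (7|37)=+1, (24|37)=-1; (−1)^{1·1·18}·(+1)^1·(-1)^1 = -1.
v=31: a=31^0·(≡26), b=31^1·(≡14) mod 31; (26|31)=-1, (14|31)=+1; (−1)^{0·1·15}·(-1)^1·(+1)^0 = -1.
v=17: a=17^0·(≡11), b=17^-2·(≡9) mod 17; (11|17)=-1, (9|17)=+1; (−1)^{0·-2·8}·(-1)^-2·(+1)^0 = +1.
v=7: a=7^1·(≡5), b=7^3·(≡3) mod 7; (5|7)=-1, (3|7)=-1; (−1)^{1·3·3}·(-1)^3·(-1)^1 = -1.
v=29: a=29^1·(≡22), b=29^1·(≡18) mod 29; (22|29)=+1, (18|29)=-1; (−1)^{1·1·14}·(+1)^1·(-1)^1 = -1.
|Ram(-15022, 465682)| = 4, even; anisotropic at {7, 29, 31, 37}.

[7, 29, 31, 37]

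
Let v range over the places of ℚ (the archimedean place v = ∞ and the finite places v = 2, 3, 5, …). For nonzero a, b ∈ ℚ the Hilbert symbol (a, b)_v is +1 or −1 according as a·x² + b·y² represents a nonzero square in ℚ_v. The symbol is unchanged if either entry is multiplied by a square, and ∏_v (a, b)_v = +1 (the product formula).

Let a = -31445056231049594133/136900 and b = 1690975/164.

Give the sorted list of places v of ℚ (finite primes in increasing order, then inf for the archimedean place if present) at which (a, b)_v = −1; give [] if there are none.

[2, 43]

(a, b) ≡ (-533, 22919) mod (ℚ^×)²; places V = {2, 3, 5, 7, 11, 13, 19, 37, 41, 43, ∞}.
(a,b)_7: α=2, u≡5; β=0, v≡2 (mod 7); (5|7)=-1, (2|7)=+1; sign (−1)^0·-1^0·+1^2 = +1.
(a,b)_19: α=2, u≡15; β=0, v≡9 (mod 19); (15|19)=-1, (9|19)=+1; sign (−1)^0·-1^0·+1^2 = +1.
(a,b)_∞: sgn(-533)=−, sgn(22919)=+, so +1.
(a,b)_43: α=2, u≡18; β=1, v≡24 (mod 43); (18|43)=-1, (24|43)=+1; sign (−1)^0·-1^1·+1^2 = -1.
(a,b)_13: α=3, u≡2; β=1, v≡11 (mod 13); (2|13)=-1, (11|13)=-1; sign (−1)^0·-1^1·-1^3 = +1.
(a,b)_11: α=4, u≡10; β=2, v≡6 (mod 11); (10|11)=-1, (6|11)=-1; sign (−1)^0·-1^2·-1^4 = +1.
(a,b)_41: α=1, u≡11; β=-1, v≡3 (mod 41); (11|41)=-1, (3|41)=-1; sign (−1)^0·-1^-1·-1^1 = +1.
(a,b)_2: α=-2, β=-2; u≡3, v≡7 (mod 8); ε(u)ε(v)=1·1, αω(v)=-2·0, βω(u)=-2·1; sum ≡ 1  ⇒  -1.
(a,b)_3: α=6, u≡1; β=0, v≡2 (mod 3); (1|3)=+1, (2|3)=-1; sign (−1)^0·+1^0·-1^6 = +1.
(a,b)_5: α=-2, u≡2; β=2, v≡1 (mod 5); (2|5)=-1, (1|5)=+1; sign (−1)^0·-1^2·+1^-2 = +1.
(a,b)_37: α=-2, u≡2; β=0, v≡7 (mod 37); (2|37)=-1, (7|37)=+1; sign (−1)^0·-1^0·+1^-2 = +1.
Ram(-533, 22919) = {2, 43}; no ℚ_2-point on the conic.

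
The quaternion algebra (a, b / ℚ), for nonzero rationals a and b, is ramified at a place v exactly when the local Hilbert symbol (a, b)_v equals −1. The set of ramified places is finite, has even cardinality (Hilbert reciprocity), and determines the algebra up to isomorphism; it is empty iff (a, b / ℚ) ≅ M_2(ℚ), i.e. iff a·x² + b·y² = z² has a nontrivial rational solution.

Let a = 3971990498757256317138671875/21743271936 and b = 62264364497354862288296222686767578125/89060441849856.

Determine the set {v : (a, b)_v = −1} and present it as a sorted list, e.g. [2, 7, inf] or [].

(a, b) ≡ (13195, 629629) mod (ℚ^×)²; places V = {2, 3, 5, 7, 11, 13, 17, 29, 37, ∞}.
(a,b)_37: α=2, u≡19; β=3, v≡3 (mod 37); (19|37)=-1, (3|37)=+1; sign (−1)^0·-1^3·+1^2 = -1.
(a,b)_5: α=17, u≡1; β=24, v≡1 (mod 5); (1|5)=+1, (1|5)=+1; sign (−1)^0·+1^24·+1^17 = +1.
(a,b)_7: α=3, u≡1; β=3, v≡1 (mod 7); (1|7)=+1, (1|7)=+1; sign (−1)^1·+1^3·+1^3 = -1.
(a,b)_13: α=1, u≡12; β=1, v≡6 (mod 13); (12|13)=+1, (6|13)=-1; sign (−1)^0·+1^1·-1^1 = -1.
(a,b)_29: α=3, u≡4; β=4, v≡11 (mod 29); (4|29)=+1, (11|29)=-1; sign (−1)^0·+1^4·-1^3 = -1.
(a,b)_11: α=2, u≡8; β=3, v≡7 (mod 11); (8|11)=-1, (7|11)=-1; sign (−1)^0·-1^3·-1^2 = -1.
(a,b)_3: α=-4, u≡1; β=-4, v≡1 (mod 3); (1|3)=+1, (1|3)=+1; sign (−1)^0·+1^-4·+1^-4 = +1.
(a,b)_17: α=2, u≡5; β=3, v≡5 (mod 17); (5|17)=-1, (5|17)=-1; sign (−1)^0·-1^3·-1^2 = -1.
(a,b)_2: α=-28, β=-40; u≡3, v≡5 (mod 8); ε(u)ε(v)=1·0, αω(v)=-28·1, βω(u)=-40·1; sum ≡ 0  ⇒  +1.
(a,b)_∞: sgn(13195)=+, sgn(629629)=+, so +1.
Ram(13195, 629629) = {7, 11, 13, 17, 29, 37}; no ℚ_7-point on the conic.

[7, 11, 13, 17, 29, 37]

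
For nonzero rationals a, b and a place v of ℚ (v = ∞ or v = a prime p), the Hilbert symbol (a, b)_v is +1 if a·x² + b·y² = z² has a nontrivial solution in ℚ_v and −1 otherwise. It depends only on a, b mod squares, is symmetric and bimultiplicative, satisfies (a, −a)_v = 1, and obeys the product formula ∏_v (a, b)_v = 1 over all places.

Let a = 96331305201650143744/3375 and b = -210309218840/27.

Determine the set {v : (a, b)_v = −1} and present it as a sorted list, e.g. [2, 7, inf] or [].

[2, 5, 7, 17]

(a, b) ≡ (510, -3570) mod (ℚ^×)²; places V = {2, 3, 5, 7, 17, 19, 23, ∞}.
(a,b)_3: α=-3, u≡2; β=-3, v≡1 (mod 3); (2|3)=-1, (1|3)=+1; sign (−1)^1·-1^-3·+1^-3 = +1.
(a,b)_2: α=9, β=3; u≡7, v≡7 (mod 8); ε(u)ε(v)=1·1, αω(v)=9·0, βω(u)=3·0; sum ≡ 1  ⇒  -1.
(a,b)_19: α=2, u≡4; β=0, v≡3 (mod 19); (4|19)=+1, (3|19)=-1; sign (−1)^0·+1^0·-1^2 = +1.
(a,b)_17: α=7, u≡9; β=5, v≡12 (mod 17); (9|17)=+1, (12|17)=-1; sign (−1)^0·+1^5·-1^7 = -1.
(a,b)_23: α=2, u≡18; β=2, v≡2 (mod 23); (18|23)=+1, (2|23)=+1; sign (−1)^0·+1^2·+1^2 = +1.
(a,b)_7: α=4, u≡6; β=1, v≡2 (mod 7); (6|7)=-1, (2|7)=+1; sign (−1)^0·-1^1·+1^4 = -1.
(a,b)_∞: sgn(510)=+, sgn(-3570)=−, so +1.
(a,b)_5: α=-3, u≡2; β=1, v≡1 (mod 5); (2|5)=-1, (1|5)=+1; sign (−1)^0·-1^1·+1^-3 = -1.
(510, -3570 / ℚ) ramifies at {2, 5, 7, 17}: a division algebra.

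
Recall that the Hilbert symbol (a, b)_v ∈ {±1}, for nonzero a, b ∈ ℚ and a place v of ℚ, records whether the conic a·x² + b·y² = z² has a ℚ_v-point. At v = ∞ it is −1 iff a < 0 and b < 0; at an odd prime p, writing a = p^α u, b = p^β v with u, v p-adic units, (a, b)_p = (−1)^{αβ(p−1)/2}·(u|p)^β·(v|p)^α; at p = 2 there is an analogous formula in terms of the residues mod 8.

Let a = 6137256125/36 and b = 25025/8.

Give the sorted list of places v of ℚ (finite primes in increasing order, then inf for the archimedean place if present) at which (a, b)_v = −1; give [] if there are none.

Mod squares: a ≡ 5, b ≡ 2002. Check v ∈ {∞, 2, 3, 5, 7, 11, 13}.
v=5: a=5^3·(≡4), b=5^2·(≡2) mod 5; (4|5)=+1, (2|5)=-1; (−1)^{3·2·2}·(+1)^2·(-1)^3 = -1.
v=2: v_2(a)=-2, v_2(b)=-3; units ≡ 5, 1 (mod 8); ε·ε+αω+βω = 0·0+-2·0+-3·1 ≡ 1  ⇒  (a,b)_2 = -1.
v=13: a=13^2·(≡8), b=13^1·(≡5) mod 13; (8|13)=-1, (5|13)=-1; (−1)^{2·1·6}·(-1)^1·(-1)^2 = -1.
v=11: a=11^2·(≡5), b=11^1·(≡8) mod 11; (5|11)=+1, (8|11)=-1; (−1)^{2·1·5}·(+1)^1·(-1)^2 = +1.
v=7: a=7^4·(≡5), b=7^1·(≡5) mod 7; (5|7)=-1, (5|7)=-1; (−1)^{4·1·3}·(-1)^1·(-1)^4 = -1.
v=3: a=3^-2·(≡2), b=3^0·(≡1) mod 3; (2|3)=-1, (1|3)=+1; (−1)^{-2·0·1}·(-1)^0·(+1)^-2 = +1.
v=∞: 5 > 0 and 2002 > 0  ⇒  (a,b)_∞ = +1.
Ram(5, 2002) = {2, 5, 7, 13}; no ℚ_2-point on the conic.

[2, 5, 7, 13]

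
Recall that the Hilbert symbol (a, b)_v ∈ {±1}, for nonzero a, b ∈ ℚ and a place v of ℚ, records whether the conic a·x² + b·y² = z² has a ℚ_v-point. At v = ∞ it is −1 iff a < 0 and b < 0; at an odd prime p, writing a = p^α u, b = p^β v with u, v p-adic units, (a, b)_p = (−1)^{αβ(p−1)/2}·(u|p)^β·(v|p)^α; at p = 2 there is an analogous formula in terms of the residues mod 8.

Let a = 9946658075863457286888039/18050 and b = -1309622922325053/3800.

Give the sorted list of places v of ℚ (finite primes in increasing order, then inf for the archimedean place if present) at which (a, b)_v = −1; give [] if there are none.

(a, b) ≡ (782, -768094) mod (ℚ^×)²; places V = {2, 3, 5, 7, 17, 19, 23, 29, 31, 41, ∞}.
(a,b)_7: α=2, u≡3; β=2, v≡2 (mod 7); (3|7)=-1, (2|7)=+1; sign (−1)^0·-1^2·+1^2 = +1.
(a,b)_23: α=3, u≡5; β=2, v≡22 (mod 23); (5|23)=-1, (22|23)=-1; sign (−1)^0·-1^2·-1^3 = -1.
(a,b)_∞: sgn(782)=+, sgn(-768094)=−, so +1.
(a,b)_17: α=5, u≡5; β=3, v≡15 (mod 17); (5|17)=-1, (15|17)=+1; sign (−1)^0·-1^3·+1^5 = -1.
(a,b)_19: α=-2, u≡2; β=-1, v≡5 (mod 19); (2|19)=-1, (5|19)=+1; sign (−1)^0·-1^-1·+1^-2 = -1.
(a,b)_3: α=2, u≡2; β=2, v≡2 (mod 3); (2|3)=-1, (2|3)=-1; sign (−1)^0·-1^2·-1^2 = +1.
(a,b)_5: α=-2, u≡2; β=-2, v≡1 (mod 5); (2|5)=-1, (1|5)=+1; sign (−1)^0·-1^-2·+1^-2 = +1.
(a,b)_2: α=-1, β=-3; u≡7, v≡1 (mod 8); ε(u)ε(v)=1·0, αω(v)=-1·0, βω(u)=-3·0; sum ≡ 0  ⇒  +1.
(a,b)_31: α=4, u≡7; β=2, v≡6 (mod 31); (7|31)=+1, (6|31)=-1; sign (−1)^0·+1^2·-1^4 = +1.
(a,b)_41: α=2, u≡34; β=1, v≡13 (mod 41); (34|41)=-1, (13|41)=-1; sign (−1)^0·-1^1·-1^2 = -1.
(a,b)_29: α=2, u≡28; β=1, v≡23 (mod 29); (28|29)=+1, (23|29)=+1; sign (−1)^0·+1^1·+1^2 = +1.
Ram(782, -768094) = {17, 19, 23, 41}; no ℚ_17-point on the conic.

[17, 19, 23, 41]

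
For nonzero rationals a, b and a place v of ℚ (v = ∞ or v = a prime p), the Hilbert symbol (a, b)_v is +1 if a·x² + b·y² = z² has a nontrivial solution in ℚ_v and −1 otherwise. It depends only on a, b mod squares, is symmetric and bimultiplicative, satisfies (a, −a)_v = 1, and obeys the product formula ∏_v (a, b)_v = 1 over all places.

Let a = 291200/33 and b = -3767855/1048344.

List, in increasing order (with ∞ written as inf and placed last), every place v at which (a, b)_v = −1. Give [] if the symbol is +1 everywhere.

[2, 7]

(a, b) ≡ (6006, -2730) mod (ℚ^×)²; places V = {2, 3, 5, 7, 11, 13, 19, ∞}.
(a,b)_13: α=1, u≡2; β=3, v≡6 (mod 13); (2|13)=-1, (6|13)=-1; sign (−1)^0·-1^3·-1^1 = +1.
(a,b)_2: α=7, β=-3; u≡3, v≡3 (mod 8); ε(u)ε(v)=1·1, αω(v)=7·1, βω(u)=-3·1; sum ≡ 1  ⇒  -1.
(a,b)_19: α=0, u≡14; β=-2, v≡1 (mod 19); (14|19)=-1, (1|19)=+1; sign (−1)^0·-1^-2·+1^0 = +1.
(a,b)_3: α=-1, u≡1; β=-1, v≡2 (mod 3); (1|3)=+1, (2|3)=-1; sign (−1)^1·+1^-1·-1^-1 = +1.
(a,b)_7: α=1, u≡4; β=3, v≡4 (mod 7); (4|7)=+1, (4|7)=+1; sign (−1)^1·+1^3·+1^1 = -1.
(a,b)_∞: sgn(6006)=+, sgn(-2730)=−, so +1.
(a,b)_11: α=-1, u≡10; β=-2, v≡9 (mod 11); (10|11)=-1, (9|11)=+1; sign (−1)^0·-1^-2·+1^-1 = +1.
(a,b)_5: α=2, u≡1; β=1, v≡1 (mod 5); (1|5)=+1, (1|5)=+1; sign (−1)^0·+1^1·+1^2 = +1.
Ram(6006, -2730) = {2, 7}; no ℚ_2-point on the conic.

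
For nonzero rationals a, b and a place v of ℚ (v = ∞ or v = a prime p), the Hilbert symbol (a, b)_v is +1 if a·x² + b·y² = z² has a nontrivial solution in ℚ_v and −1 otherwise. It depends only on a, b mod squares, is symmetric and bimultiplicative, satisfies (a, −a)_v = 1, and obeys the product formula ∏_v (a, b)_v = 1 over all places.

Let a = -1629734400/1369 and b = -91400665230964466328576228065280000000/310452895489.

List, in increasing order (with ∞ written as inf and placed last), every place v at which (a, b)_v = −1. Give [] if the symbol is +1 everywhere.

Mod squares: a ≡ -28294, b ≡ -21560630. Check v ∈ {∞, 2, 3, 5, 7, 11, 13, 19, 29, 37, 43, 47}.
v=7: a=7^1·(≡4), b=7^5·(≡2) mod 7; (4|7)=+1, (2|7)=+1; (−1)^{1·5·3}·(+1)^5·(+1)^1 = -1.
v=47: a=47^1·(≡14), b=47^4·(≡28) mod 47; (14|47)=+1, (28|47)=+1; (−1)^{1·4·23}·(+1)^4·(+1)^1 = +1.
v=19: a=19^0·(≡5), b=19^1·(≡1) mod 19; (5|19)=+1, (1|19)=+1; (−1)^{0·1·9}·(+1)^1·(+1)^0 = +1.
v=11: a=11^0·(≡5), b=11^-2·(≡7) mod 11; (5|11)=+1, (7|11)=-1; (−1)^{0·-2·5}·(+1)^-2·(-1)^0 = +1.
v=37: a=37^-2·(≡12), b=37^-6·(≡11) mod 37; (12|37)=+1, (11|37)=+1; (−1)^{-2·-6·18}·(+1)^-6·(+1)^-2 = +1.
v=43: a=43^1·(≡12), b=43^3·(≡23) mod 43; (12|43)=-1, (23|43)=+1; (−1)^{1·3·21}·(-1)^3·(+1)^1 = +1.
v=5: a=5^2·(≡1), b=5^7·(≡4) mod 5; (1|5)=+1, (4|5)=+1; (−1)^{2·7·2}·(+1)^7·(+1)^2 = +1.
v=13: a=13^0·(≡11), b=13^1·(≡10) mod 13; (11|13)=-1, (10|13)=+1; (−1)^{0·1·6}·(-1)^1·(+1)^0 = -1.
v=∞: -28294 < 0 and -21560630 < 0  ⇒  (a,b)_∞ = -1.
v=2: v_2(a)=9, v_2(b)=35; units ≡ 5, 5 (mod 8); ε·ε+αω+βω = 0·0+9·1+35·1 ≡ 0  ⇒  (a,b)_2 = +1.
v=3: a=3^2·(≡2), b=3^6·(≡1) mod 3; (2|3)=-1, (1|3)=+1; (−1)^{2·6·1}·(-1)^6·(+1)^2 = +1.
v=29: a=29^0·(≡10), b=29^1·(≡15) mod 29; (10|29)=-1, (15|29)=-1; (−1)^{0·1·14}·(-1)^1·(-1)^0 = -1.
Ram(-28294, -21560630) = {7, 13, 29, ∞}; no ℚ_7-point on the conic.

[7, 13, 29, inf]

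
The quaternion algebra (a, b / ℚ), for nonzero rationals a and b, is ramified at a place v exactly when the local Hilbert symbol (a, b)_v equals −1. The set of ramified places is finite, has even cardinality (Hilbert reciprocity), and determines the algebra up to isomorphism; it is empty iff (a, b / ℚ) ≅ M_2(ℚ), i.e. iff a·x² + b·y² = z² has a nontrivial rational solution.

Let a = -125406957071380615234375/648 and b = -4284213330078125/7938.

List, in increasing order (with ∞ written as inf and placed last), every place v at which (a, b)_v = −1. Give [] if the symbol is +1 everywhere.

[2, 17, 29, inf]

Mod squares: a ≡ -18734, b ≡ -10. Check v ∈ {∞, 2, 3, 5, 7, 17, 19, 29}.
v=3: a=3^-4·(≡1), b=3^-4·(≡2) mod 3; (1|3)=+1, (2|3)=-1; (−1)^{-4·-4·1}·(+1)^-4·(-1)^-4 = +1.
v=2: v_2(a)=-3, v_2(b)=-1; units ≡ 1, 3 (mod 8); ε·ε+αω+βω = 0·1+-3·1+-1·0 ≡ 1  ⇒  (a,b)_2 = -1.
v=29: a=29^3·(≡14), b=29^2·(≡26) mod 29; (14|29)=-1, (26|29)=-1; (−1)^{3·2·14}·(-1)^2·(-1)^3 = -1.
v=17: a=17^3·(≡7), b=17^2·(≡12) mod 17; (7|17)=-1, (12|17)=-1; (−1)^{3·2·8}·(-1)^2·(-1)^3 = -1.
v=7: a=7^0·(≡3), b=7^-2·(≡4) mod 7; (3|7)=-1, (4|7)=+1; (−1)^{0·-2·3}·(-1)^-2·(+1)^0 = +1.
v=∞: -18734 < 0 and -10 < 0  ⇒  (a,b)_∞ = -1.
v=19: a=19^3·(≡8), b=19^2·(≡11) mod 19; (8|19)=-1, (11|19)=+1; (−1)^{3·2·9}·(-1)^2·(+1)^3 = +1.
v=5: a=5^16·(≡4), b=5^11·(≡2) mod 5; (4|5)=+1, (2|5)=-1; (−1)^{16·11·2}·(+1)^11·(-1)^16 = +1.
|Ram(-18734, -10)| = 4, even; anisotropic at {2, 17, 29, ∞}.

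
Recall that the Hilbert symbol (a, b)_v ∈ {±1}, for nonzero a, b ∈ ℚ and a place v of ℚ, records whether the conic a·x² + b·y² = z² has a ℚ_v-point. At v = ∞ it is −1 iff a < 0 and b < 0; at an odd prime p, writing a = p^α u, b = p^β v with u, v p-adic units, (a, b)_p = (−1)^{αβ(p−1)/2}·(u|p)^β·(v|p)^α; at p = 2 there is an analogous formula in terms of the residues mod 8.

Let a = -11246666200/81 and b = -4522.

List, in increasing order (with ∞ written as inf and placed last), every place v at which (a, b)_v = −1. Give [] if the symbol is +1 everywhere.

(a, b) ≡ (-22, -4522) mod (ℚ^×)²; places V = {2, 3, 5, 7, 11, 17, 19, ∞}.
(a,b)_5: α=2, u≡2; β=0, v≡3 (mod 5); (2|5)=-1, (3|5)=-1; sign (−1)^0·-1^0·-1^2 = +1.
(a,b)_3: α=-4, u≡2; β=0, v≡2 (mod 3); (2|3)=-1, (2|3)=-1; sign (−1)^0·-1^0·-1^-4 = +1.
(a,b)_∞: sgn(-22)=−, sgn(-4522)=−, so -1.
(a,b)_19: α=2, u≡1; β=1, v≡9 (mod 19); (1|19)=+1, (9|19)=+1; sign (−1)^0·+1^1·+1^2 = +1.
(a,b)_7: α=2, u≡3; β=1, v≡5 (mod 7); (3|7)=-1, (5|7)=-1; sign (−1)^0·-1^1·-1^2 = -1.
(a,b)_2: α=3, β=1; u≡5, v≡3 (mod 8); ε(u)ε(v)=0·1, αω(v)=3·1, βω(u)=1·1; sum ≡ 0  ⇒  +1.
(a,b)_17: α=2, u≡3; β=1, v≡6 (mod 17); (3|17)=-1, (6|17)=-1; sign (−1)^0·-1^1·-1^2 = -1.
(a,b)_11: α=1, u≡4; β=0, v≡10 (mod 11); (4|11)=+1, (10|11)=-1; sign (−1)^0·+1^0·-1^1 = -1.
(-22, -4522 / ℚ) ramifies at {7, 11, 17, ∞}: a division algebra.

[7, 11, 17, inf]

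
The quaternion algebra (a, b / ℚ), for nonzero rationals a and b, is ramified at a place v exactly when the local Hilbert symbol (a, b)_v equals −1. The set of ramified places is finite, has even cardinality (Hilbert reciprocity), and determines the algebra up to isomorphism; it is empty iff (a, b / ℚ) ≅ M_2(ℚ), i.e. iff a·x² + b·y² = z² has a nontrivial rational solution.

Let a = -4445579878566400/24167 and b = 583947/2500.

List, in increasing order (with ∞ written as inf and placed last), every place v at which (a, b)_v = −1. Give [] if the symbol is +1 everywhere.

[2, 23, 29, 31]

Mod squares: a ≡ -1799798, b ≡ 64883. Check v ∈ {∞, 2, 3, 5, 7, 11, 13, 17, 19, 23, 29, 31}.
v=∞: -1799798 < 0 and 64883 > 0  ⇒  (a,b)_∞ = +1.
v=17: a=17^2·(≡16), b=17^0·(≡14) mod 17; (16|17)=+1, (14|17)=-1; (−1)^{2·0·8}·(+1)^0·(-1)^2 = +1.
v=7: a=7^1·(≡5), b=7^1·(≡2) mod 7; (5|7)=-1, (2|7)=+1; (−1)^{1·1·3}·(-1)^1·(+1)^1 = +1.
v=11: a=11^-1·(≡8), b=11^0·(≡4) mod 11; (8|11)=-1, (4|11)=+1; (−1)^{-1·0·5}·(-1)^0·(+1)^-1 = +1.
v=3: a=3^0·(≡1), b=3^2·(≡2) mod 3; (1|3)=+1, (2|3)=-1; (−1)^{0·2·1}·(+1)^2·(-1)^0 = +1.
v=2: v_2(a)=9, v_2(b)=-2; units ≡ 5, 3 (mod 8); ε·ε+αω+βω = 0·1+9·1+-2·1 ≡ 1  ⇒  (a,b)_2 = -1.
v=29: a=29^1·(≡21), b=29^0·(≡15) mod 29; (21|29)=-1, (15|29)=-1; (−1)^{1·0·14}·(-1)^0·(-1)^1 = -1.
v=31: a=31^1·(≡7), b=31^1·(≡1) mod 31; (7|31)=+1, (1|31)=+1; (−1)^{1·1·15}·(+1)^1·(+1)^1 = -1.
v=13: a=13^-3·(≡1), b=13^1·(≡1) mod 13; (1|13)=+1, (1|13)=+1; (−1)^{-3·1·6}·(+1)^1·(+1)^-3 = +1.
v=23: a=23^2·(≡5), b=23^1·(≡7) mod 23; (5|23)=-1, (7|23)=-1; (−1)^{2·1·11}·(-1)^1·(-1)^2 = -1.
v=5: a=5^2·(≡2), b=5^-4·(≡3) mod 5; (2|5)=-1, (3|5)=-1; (−1)^{2·-4·2}·(-1)^-4·(-1)^2 = +1.
v=19: a=19^2·(≡3), b=19^0·(≡7) mod 19; (3|19)=-1, (7|19)=+1; (−1)^{2·0·9}·(-1)^0·(+1)^2 = +1.
|Ram(-1799798, 64883)| = 4, even; anisotropic at {2, 23, 29, 31}.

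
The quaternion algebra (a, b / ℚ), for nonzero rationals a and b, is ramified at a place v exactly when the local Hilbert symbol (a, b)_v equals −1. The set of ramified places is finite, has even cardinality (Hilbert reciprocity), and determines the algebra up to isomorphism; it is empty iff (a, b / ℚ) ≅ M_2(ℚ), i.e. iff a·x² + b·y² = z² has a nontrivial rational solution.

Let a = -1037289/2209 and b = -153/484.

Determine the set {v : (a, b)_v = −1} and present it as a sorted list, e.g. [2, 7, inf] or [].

[2, inf]

Mod squares: a ≡ -561, b ≡ -17. Check v ∈ {∞, 2, 3, 11, 17, 43, 47}.
v=11: a=11^1·(≡9), b=11^-2·(≡3) mod 11; (9|11)=+1, (3|11)=+1; (−1)^{1·-2·5}·(+1)^-2·(+1)^1 = +1.
v=43: a=43^2·(≡16), b=43^0·(≡33) mod 43; (16|43)=+1, (33|43)=-1; (−1)^{2·0·21}·(+1)^0·(-1)^2 = +1.
v=3: a=3^1·(≡2), b=3^2·(≡1) mod 3; (2|3)=-1, (1|3)=+1; (−1)^{1·2·1}·(-1)^2·(+1)^1 = +1.
v=17: a=17^1·(≡4), b=17^1·(≡1) mod 17; (4|17)=+1, (1|17)=+1; (−1)^{1·1·8}·(+1)^1·(+1)^1 = +1.
v=∞: -561 < 0 and -17 < 0  ⇒  (a,b)_∞ = -1.
v=47: a=47^-2·(≡1), b=47^0·(≡26) mod 47; (1|47)=+1, (26|47)=-1; (−1)^{-2·0·23}·(+1)^0·(-1)^-2 = +1.
v=2: v_2(a)=0, v_2(b)=-2; units ≡ 7, 7 (mod 8); ε·ε+αω+βω = 1·1+0·0+-2·0 ≡ 1  ⇒  (a,b)_2 = -1.
|Ram(-561, -17)| = 2, even; anisotropic at {2, ∞}.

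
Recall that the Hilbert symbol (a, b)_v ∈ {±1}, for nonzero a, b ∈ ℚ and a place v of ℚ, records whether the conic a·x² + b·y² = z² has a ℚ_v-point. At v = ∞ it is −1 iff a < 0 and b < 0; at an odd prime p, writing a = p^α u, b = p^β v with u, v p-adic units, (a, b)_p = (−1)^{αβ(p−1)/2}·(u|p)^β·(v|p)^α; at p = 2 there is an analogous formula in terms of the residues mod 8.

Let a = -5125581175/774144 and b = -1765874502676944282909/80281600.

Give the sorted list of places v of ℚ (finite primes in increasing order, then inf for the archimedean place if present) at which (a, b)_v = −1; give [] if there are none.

(a, b) ≡ (-123123, -17589) mod (ℚ^×)²; places V = {2, 3, 5, 7, 11, 13, 17, 41, ∞}.
(a,b)_17: α=2, u≡1; β=6, v≡14 (mod 17); (1|17)=+1, (14|17)=-1; sign (−1)^0·+1^6·-1^2 = +1.
(a,b)_3: α=-3, u≡2; β=1, v≡2 (mod 3); (2|3)=-1, (2|3)=-1; sign (−1)^1·-1^1·-1^-3 = -1.
(a,b)_11: α=3, u≡4; β=5, v≡2 (mod 11); (4|11)=+1, (2|11)=-1; sign (−1)^1·+1^5·-1^3 = +1.
(a,b)_2: α=-12, β=-16; u≡5, v≡3 (mod 8); ε(u)ε(v)=0·1, αω(v)=-12·1, βω(u)=-16·1; sum ≡ 0  ⇒  +1.
(a,b)_5: α=2, u≡2; β=-2, v≡4 (mod 5); (2|5)=-1, (4|5)=+1; sign (−1)^0·-1^-2·+1^2 = +1.
(a,b)_7: α=-1, u≡1; β=-2, v≡1 (mod 7); (1|7)=+1, (1|7)=+1; sign (−1)^0·+1^-2·+1^-1 = +1.
(a,b)_13: α=1, u≡8; β=3, v≡3 (mod 13); (8|13)=-1, (3|13)=+1; sign (−1)^0·-1^3·+1^1 = -1.
(a,b)_41: α=1, u≡21; β=3, v≡11 (mod 41); (21|41)=+1, (11|41)=-1; sign (−1)^0·+1^3·-1^1 = -1.
(a,b)_∞: sgn(-123123)=−, sgn(-17589)=−, so -1.
Ram(-123123, -17589) = {3, 13, 41, ∞}; no ℚ_3-point on the conic.

[3, 13, 41, inf]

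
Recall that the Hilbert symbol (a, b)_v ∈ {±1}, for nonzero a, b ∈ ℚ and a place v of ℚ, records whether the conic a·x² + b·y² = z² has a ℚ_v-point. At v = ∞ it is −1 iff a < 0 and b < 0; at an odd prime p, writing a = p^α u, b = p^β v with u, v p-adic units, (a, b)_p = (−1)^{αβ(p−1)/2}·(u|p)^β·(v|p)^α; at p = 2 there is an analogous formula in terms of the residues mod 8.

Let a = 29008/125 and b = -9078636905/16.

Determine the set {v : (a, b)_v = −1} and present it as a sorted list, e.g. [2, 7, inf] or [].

(a, b) ≡ (185, -53719745) mod (ℚ^×)²; places V = {2, 5, 7, 13, 17, 19, 29, 31, 37, ∞}.
(a,b)_31: α=0, u≡23; β=1, v≡16 (mod 31); (23|31)=-1, (16|31)=+1; sign (−1)^0·-1^1·+1^0 = -1.
(a,b)_37: α=1, u≡19; β=1, v≡5 (mod 37); (19|37)=-1, (5|37)=-1; sign (−1)^0·-1^1·-1^1 = +1.
(a,b)_13: α=0, u≡12; β=2, v≡4 (mod 13); (12|13)=+1, (4|13)=+1; sign (−1)^0·+1^2·+1^0 = +1.
(a,b)_∞: sgn(185)=+, sgn(-53719745)=−, so +1.
(a,b)_29: α=0, u≡17; β=1, v≡13 (mod 29); (17|29)=-1, (13|29)=+1; sign (−1)^0·-1^1·+1^0 = -1.
(a,b)_7: α=2, u≡3; β=0, v≡6 (mod 7); (3|7)=-1, (6|7)=-1; sign (−1)^0·-1^0·-1^2 = +1.
(a,b)_17: α=0, u≡1; β=1, v≡9 (mod 17); (1|17)=+1, (9|17)=+1; sign (−1)^0·+1^1·+1^0 = +1.
(a,b)_19: α=0, u≡3; β=1, v≡17 (mod 19); (3|19)=-1, (17|19)=+1; sign (−1)^0·-1^1·+1^0 = -1.
(a,b)_5: α=-3, u≡3; β=1, v≡4 (mod 5); (3|5)=-1, (4|5)=+1; sign (−1)^0·-1^1·+1^-3 = -1.
(a,b)_2: α=4, β=-4; u≡1, v≡7 (mod 8); ε(u)ε(v)=0·1, αω(v)=4·0, βω(u)=-4·0; sum ≡ 0  ⇒  +1.
(185, -53719745 / ℚ) ramifies at {5, 19, 29, 31}: a division algebra.

[5, 19, 29, 31]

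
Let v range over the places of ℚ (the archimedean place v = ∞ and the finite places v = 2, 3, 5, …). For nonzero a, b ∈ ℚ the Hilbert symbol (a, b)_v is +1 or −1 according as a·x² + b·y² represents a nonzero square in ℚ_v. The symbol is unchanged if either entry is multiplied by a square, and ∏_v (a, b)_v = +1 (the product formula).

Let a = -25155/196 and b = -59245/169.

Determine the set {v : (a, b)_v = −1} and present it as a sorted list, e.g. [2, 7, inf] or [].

[41, inf]

Mod squares: a ≡ -2795, b ≡ -205. Check v ∈ {∞, 2, 3, 5, 7, 13, 17, 41, 43}.
v=13: a=13^1·(≡2), b=13^-2·(≡9) mod 13; (2|13)=-1, (9|13)=+1; (−1)^{1·-2·6}·(-1)^-2·(+1)^1 = +1.
v=41: a=41^0·(≡7), b=41^1·(≡39) mod 41; (7|41)=-1, (39|41)=+1; (−1)^{0·1·20}·(-1)^1·(+1)^0 = -1.
v=5: a=5^1·(≡4), b=5^1·(≡4) mod 5; (4|5)=+1, (4|5)=+1; (−1)^{1·1·2}·(+1)^1·(+1)^1 = +1.
v=3: a=3^2·(≡1), b=3^0·(≡2) mod 3; (1|3)=+1, (2|3)=-1; (−1)^{2·0·1}·(+1)^0·(-1)^2 = +1.
v=2: v_2(a)=-2, v_2(b)=0; units ≡ 5, 3 (mod 8); ε·ε+αω+βω = 0·1+-2·1+0·1 ≡ 0  ⇒  (a,b)_2 = +1.
v=∞: -2795 < 0 and -205 < 0  ⇒  (a,b)_∞ = -1.
v=7: a=7^-2·(≡6), b=7^0·(≡3) mod 7; (6|7)=-1, (3|7)=-1; (−1)^{-2·0·3}·(-1)^0·(-1)^-2 = +1.
v=17: a=17^0·(≡10), b=17^2·(≡1) mod 17; (10|17)=-1, (1|17)=+1; (−1)^{0·2·8}·(-1)^2·(+1)^0 = +1.
v=43: a=43^1·(≡24), b=43^0·(≡40) mod 43; (24|43)=+1, (40|43)=+1; (−1)^{1·0·21}·(+1)^0·(+1)^1 = +1.
|Ram(-2795, -205)| = 2, even; anisotropic at {41, ∞}.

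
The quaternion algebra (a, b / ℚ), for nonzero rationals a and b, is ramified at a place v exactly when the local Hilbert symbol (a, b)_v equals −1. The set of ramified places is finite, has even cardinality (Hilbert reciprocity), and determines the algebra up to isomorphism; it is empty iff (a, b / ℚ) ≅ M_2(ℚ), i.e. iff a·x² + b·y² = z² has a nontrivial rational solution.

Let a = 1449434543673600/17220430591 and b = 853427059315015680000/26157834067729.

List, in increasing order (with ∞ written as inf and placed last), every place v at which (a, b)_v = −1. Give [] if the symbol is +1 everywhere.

(a, b) ≡ (31, 23) mod (ℚ^×)²; places V = {2, 3, 5, 7, 11, 13, 19, 23, 31, 37, ∞}.
(a,b)_3: α=4, u≡1; β=4, v≡2 (mod 3); (1|3)=+1, (2|3)=-1; sign (−1)^0·+1^4·-1^4 = +1.
(a,b)_31: α=-1, u≡18; β=-2, v≡17 (mod 31); (18|31)=+1, (17|31)=-1; sign (−1)^0·+1^-2·-1^-1 = -1.
(a,b)_37: α=-2, u≡8; β=-2, v≡2 (mod 37); (8|37)=-1, (2|37)=-1; sign (−1)^0·-1^-2·-1^-2 = +1.
(a,b)_∞: sgn(31)=+, sgn(23)=+, so +1.
(a,b)_11: α=4, u≡5; β=4, v≡4 (mod 11); (5|11)=+1, (4|11)=+1; sign (−1)^0·+1^4·+1^4 = +1.
(a,b)_7: α=-4, u≡3; β=-6, v≡2 (mod 7); (3|7)=-1, (2|7)=+1; sign (−1)^0·-1^-6·+1^-4 = +1.
(a,b)_5: α=2, u≡4; β=4, v≡2 (mod 5); (4|5)=+1, (2|5)=-1; sign (−1)^0·+1^4·-1^2 = +1.
(a,b)_19: α=2, u≡13; β=2, v≡16 (mod 19); (13|19)=-1, (16|19)=+1; sign (−1)^0·-1^2·+1^2 = +1.
(a,b)_13: α=-2, u≡5; β=-2, v≡3 (mod 13); (5|13)=-1, (3|13)=+1; sign (−1)^0·-1^-2·+1^-2 = +1.
(a,b)_2: α=8, β=18; u≡7, v≡7 (mod 8); ε(u)ε(v)=1·1, αω(v)=8·0, βω(u)=18·0; sum ≡ 1  ⇒  -1.
(a,b)_23: α=2, u≡6; β=3, v≡6 (mod 23); (6|23)=+1, (6|23)=+1; sign (−1)^0·+1^3·+1^2 = +1.
|Ram(31, 23)| = 2, even; anisotropic at {2, 31}.

[2, 31]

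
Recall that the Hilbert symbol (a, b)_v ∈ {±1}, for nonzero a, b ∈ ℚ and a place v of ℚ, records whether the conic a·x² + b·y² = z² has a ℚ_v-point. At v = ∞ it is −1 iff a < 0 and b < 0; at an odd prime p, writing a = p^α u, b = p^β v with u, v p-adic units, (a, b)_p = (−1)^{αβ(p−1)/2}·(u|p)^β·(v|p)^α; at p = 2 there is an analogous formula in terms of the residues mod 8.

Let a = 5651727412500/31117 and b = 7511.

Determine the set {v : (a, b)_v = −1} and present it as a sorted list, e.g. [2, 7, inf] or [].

Mod squares: a ≡ 1416545, b ≡ 7511. Check v ∈ {∞, 2, 3, 5, 7, 13, 19, 29, 31, 37}.
v=7: a=7^0·(≡4), b=7^1·(≡2) mod 7; (4|7)=+1, (2|7)=+1; (−1)^{0·1·3}·(+1)^1·(+1)^0 = +1.
v=2: v_2(a)=2, v_2(b)=0; units ≡ 1, 7 (mod 8); ε·ε+αω+βω = 0·1+2·0+0·0 ≡ 0  ⇒  (a,b)_2 = +1.
v=19: a=19^1·(≡18), b=19^0·(≡6) mod 19; (18|19)=-1, (6|19)=+1; (−1)^{1·0·9}·(-1)^0·(+1)^1 = +1.
v=31: a=31^1·(≡25), b=31^0·(≡9) mod 31; (25|31)=+1, (9|31)=+1; (−1)^{1·0·15}·(+1)^0·(+1)^1 = +1.
v=29: a=29^-2·(≡26), b=29^1·(≡27) mod 29; (26|29)=-1, (27|29)=-1; (−1)^{-2·1·14}·(-1)^1·(-1)^-2 = -1.
v=13: a=13^1·(≡4), b=13^0·(≡10) mod 13; (4|13)=+1, (10|13)=+1; (−1)^{1·0·6}·(+1)^0·(+1)^1 = +1.
v=37: a=37^-1·(≡11), b=37^1·(≡18) mod 37; (11|37)=+1, (18|37)=-1; (−1)^{-1·1·18}·(+1)^1·(-1)^-1 = -1.
v=5: a=5^5·(≡1), b=5^0·(≡1) mod 5; (1|5)=+1, (1|5)=+1; (−1)^{5·0·2}·(+1)^0·(+1)^5 = +1.
v=3: a=3^10·(≡2), b=3^0·(≡2) mod 3; (2|3)=-1, (2|3)=-1; (−1)^{10·0·1}·(-1)^0·(-1)^10 = +1.
v=∞: 1416545 > 0 and 7511 > 0  ⇒  (a,b)_∞ = +1.
(1416545, 7511 / ℚ) ramifies at {29, 37}: a division algebra.

[29, 37]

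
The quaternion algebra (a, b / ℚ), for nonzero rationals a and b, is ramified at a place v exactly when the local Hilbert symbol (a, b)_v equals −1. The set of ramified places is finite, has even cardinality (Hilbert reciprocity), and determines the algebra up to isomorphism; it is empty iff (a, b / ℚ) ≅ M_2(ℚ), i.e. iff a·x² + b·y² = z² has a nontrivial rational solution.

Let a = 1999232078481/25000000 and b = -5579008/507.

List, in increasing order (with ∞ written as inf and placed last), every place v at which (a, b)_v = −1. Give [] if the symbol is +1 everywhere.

Mod squares: a ≡ 28681, b ≡ -65379. Check v ∈ {∞, 2, 3, 5, 11, 13, 19, 23, 29, 31, 37, 43}.
v=3: a=3^2·(≡1), b=3^-1·(≡2) mod 3; (1|3)=+1, (2|3)=-1; (−1)^{2·-1·1}·(+1)^-1·(-1)^2 = +1.
v=∞: 28681 > 0 and -65379 < 0  ⇒  (a,b)_∞ = +1.
v=5: a=5^-8·(≡4), b=5^0·(≡1) mod 5; (4|5)=+1, (1|5)=+1; (−1)^{-8·0·2}·(+1)^0·(+1)^-8 = +1.
v=2: v_2(a)=-6, v_2(b)=8; units ≡ 1, 5 (mod 8); ε·ε+αω+βω = 0·0+-6·1+8·0 ≡ 0  ⇒  (a,b)_2 = +1.
v=19: a=19^0·(≡12), b=19^1·(≡1) mod 19; (12|19)=-1, (1|19)=+1; (−1)^{0·1·9}·(-1)^1·(+1)^0 = -1.
v=11: a=11^4·(≡1), b=11^0·(≡5) mod 11; (1|11)=+1, (5|11)=+1; (−1)^{4·0·5}·(+1)^0·(+1)^4 = +1.
v=37: a=37^0·(≡8), b=37^1·(≡21) mod 37; (8|37)=-1, (21|37)=+1; (−1)^{0·1·18}·(-1)^1·(+1)^0 = -1.
v=31: a=31^0·(≡12), b=31^1·(≡27) mod 31; (12|31)=-1, (27|31)=-1; (−1)^{0·1·15}·(-1)^1·(-1)^0 = -1.
v=23: a=23^3·(≡20), b=23^0·(≡10) mod 23; (20|23)=-1, (10|23)=-1; (−1)^{3·0·11}·(-1)^0·(-1)^3 = -1.
v=13: a=13^0·(≡12), b=13^-2·(≡11) mod 13; (12|13)=+1, (11|13)=-1; (−1)^{0·-2·6}·(+1)^-2·(-1)^0 = +1.
v=43: a=43^1·(≡26), b=43^0·(≡40) mod 43; (26|43)=-1, (40|43)=+1; (−1)^{1·0·21}·(-1)^0·(+1)^1 = +1.
v=29: a=29^1·(≡2), b=29^0·(≡5) mod 29; (2|29)=-1, (5|29)=+1; (−1)^{1·0·14}·(-1)^0·(+1)^1 = +1.
|Ram(28681, -65379)| = 4, even; anisotropic at {19, 23, 31, 37}.

[19, 23, 31, 37]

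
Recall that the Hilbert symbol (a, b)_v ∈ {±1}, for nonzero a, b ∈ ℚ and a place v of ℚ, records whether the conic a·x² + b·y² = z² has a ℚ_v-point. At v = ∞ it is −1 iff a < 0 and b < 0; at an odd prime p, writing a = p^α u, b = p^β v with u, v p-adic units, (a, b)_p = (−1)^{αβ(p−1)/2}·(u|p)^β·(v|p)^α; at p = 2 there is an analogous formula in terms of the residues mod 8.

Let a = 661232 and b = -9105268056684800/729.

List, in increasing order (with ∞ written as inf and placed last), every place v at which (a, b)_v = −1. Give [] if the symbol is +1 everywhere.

[2, 17]

Mod squares: a ≡ 143, b ≡ -17. Check v ∈ {∞, 2, 3, 5, 7, 11, 13, 17}.
v=2: v_2(a)=4, v_2(b)=8; units ≡ 7, 7 (mod 8); ε·ε+αω+βω = 1·1+4·0+8·0 ≡ 1  ⇒  (a,b)_2 = -1.
v=7: a=7^0·(≡5), b=7^2·(≡1) mod 7; (5|7)=-1, (1|7)=+1; (−1)^{0·2·3}·(-1)^2·(+1)^0 = +1.
v=5: a=5^0·(≡2), b=5^2·(≡2) mod 5; (2|5)=-1, (2|5)=-1; (−1)^{0·2·2}·(-1)^2·(-1)^0 = +1.
v=3: a=3^0·(≡2), b=3^-6·(≡1) mod 3; (2|3)=-1, (1|3)=+1; (−1)^{0·-6·1}·(-1)^-6·(+1)^0 = +1.
v=13: a=13^1·(≡8), b=13^2·(≡12) mod 13; (8|13)=-1, (12|13)=+1; (−1)^{1·2·6}·(-1)^2·(+1)^1 = +1.
v=11: a=11^1·(≡8), b=11^2·(≡5) mod 11; (8|11)=-1, (5|11)=+1; (−1)^{1·2·5}·(-1)^2·(+1)^1 = +1.
v=17: a=17^2·(≡10), b=17^5·(≡16) mod 17; (10|17)=-1, (16|17)=+1; (−1)^{2·5·8}·(-1)^5·(+1)^2 = -1.
v=∞: 143 > 0 and -17 < 0  ⇒  (a,b)_∞ = +1.
Ram(143, -17) = {2, 17}; no ℚ_2-point on the conic.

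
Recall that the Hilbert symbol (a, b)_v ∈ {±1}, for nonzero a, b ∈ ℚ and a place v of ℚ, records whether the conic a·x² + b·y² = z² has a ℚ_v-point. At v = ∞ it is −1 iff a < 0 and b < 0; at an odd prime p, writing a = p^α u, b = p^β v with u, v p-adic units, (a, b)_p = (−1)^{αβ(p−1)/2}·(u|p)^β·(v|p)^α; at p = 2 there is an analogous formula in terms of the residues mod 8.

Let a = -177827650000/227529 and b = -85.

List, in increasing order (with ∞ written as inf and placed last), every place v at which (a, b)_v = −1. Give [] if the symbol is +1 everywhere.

[2, 7, 13, 17, 19, inf]

(a, b) ≡ (-146965, -85) mod (ℚ^×)²; places V = {2, 3, 5, 7, 11, 13, 17, 19, 53, ∞}.
(a,b)_11: α=2, u≡10; β=0, v≡3 (mod 11); (10|11)=-1, (3|11)=+1; sign (−1)^0·-1^0·+1^2 = +1.
(a,b)_13: α=1, u≡7; β=0, v≡6 (mod 13); (7|13)=-1, (6|13)=-1; sign (−1)^0·-1^0·-1^1 = -1.
(a,b)_17: α=1, u≡13; β=1, v≡12 (mod 17); (13|17)=+1, (12|17)=-1; sign (−1)^0·+1^1·-1^1 = -1.
(a,b)_53: α=-2, u≡9; β=0, v≡21 (mod 53); (9|53)=+1, (21|53)=-1; sign (−1)^0·+1^0·-1^-2 = +1.
(a,b)_5: α=5, u≡3; β=1, v≡3 (mod 5); (3|5)=-1, (3|5)=-1; sign (−1)^0·-1^1·-1^5 = +1.
(a,b)_7: α=1, u≡5; β=0, v≡6 (mod 7); (5|7)=-1, (6|7)=-1; sign (−1)^0·-1^0·-1^1 = -1.
(a,b)_19: α=1, u≡17; β=0, v≡10 (mod 19); (17|19)=+1, (10|19)=-1; sign (−1)^0·+1^0·-1^1 = -1.
(a,b)_∞: sgn(-146965)=−, sgn(-85)=−, so -1.
(a,b)_2: α=4, β=0; u≡3, v≡3 (mod 8); ε(u)ε(v)=1·1, αω(v)=4·1, βω(u)=0·1; sum ≡ 1  ⇒  -1.
(a,b)_3: α=-4, u≡2; β=0, v≡2 (mod 3); (2|3)=-1, (2|3)=-1; sign (−1)^0·-1^0·-1^-4 = +1.
Ram(-146965, -85) = {2, 7, 13, 17, 19, ∞}; no ℚ_2-point on the conic.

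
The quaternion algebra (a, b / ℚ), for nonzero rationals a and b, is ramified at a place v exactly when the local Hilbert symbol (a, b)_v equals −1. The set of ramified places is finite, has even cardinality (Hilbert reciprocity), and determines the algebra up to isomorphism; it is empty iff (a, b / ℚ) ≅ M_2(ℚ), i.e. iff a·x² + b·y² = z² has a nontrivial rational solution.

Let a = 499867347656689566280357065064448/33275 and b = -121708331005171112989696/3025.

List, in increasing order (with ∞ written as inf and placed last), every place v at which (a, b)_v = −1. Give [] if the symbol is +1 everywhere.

Mod squares: a ≡ 4147, b ≡ -589. Check v ∈ {∞, 2, 5, 7, 11, 13, 17, 19, 29, 31}.
v=5: a=5^-2·(≡3), b=5^-2·(≡4) mod 5; (3|5)=-1, (4|5)=+1; (−1)^{-2·-2·2}·(-1)^-2·(+1)^-2 = +1.
v=19: a=19^4·(≡4), b=19^3·(≡6) mod 19; (4|19)=+1, (6|19)=+1; (−1)^{4·3·9}·(+1)^3·(+1)^4 = +1.
v=29: a=29^3·(≡2), b=29^2·(≡23) mod 29; (2|29)=-1, (23|29)=+1; (−1)^{3·2·14}·(-1)^2·(+1)^3 = +1.
v=31: a=31^4·(≡21), b=31^3·(≡26) mod 31; (21|31)=-1, (26|31)=-1; (−1)^{4·3·15}·(-1)^3·(-1)^4 = -1.
v=2: v_2(a)=16, v_2(b)=10; units ≡ 3, 3 (mod 8); ε·ε+αω+βω = 1·1+16·1+10·1 ≡ 1  ⇒  (a,b)_2 = -1.
v=13: a=13^3·(≡11), b=13^2·(≡3) mod 13; (11|13)=-1, (3|13)=+1; (−1)^{3·2·6}·(-1)^2·(+1)^3 = +1.
v=11: a=11^-3·(≡9), b=11^-2·(≡1) mod 11; (9|11)=+1, (1|11)=+1; (−1)^{-3·-2·5}·(+1)^-2·(+1)^-3 = +1.
v=17: a=17^6·(≡15), b=17^4·(≡14) mod 17; (15|17)=+1, (14|17)=-1; (−1)^{6·4·8}·(+1)^4·(-1)^6 = +1.
v=∞: 4147 > 0 and -589 < 0  ⇒  (a,b)_∞ = +1.
v=7: a=7^2·(≡3), b=7^2·(≡6) mod 7; (3|7)=-1, (6|7)=-1; (−1)^{2·2·3}·(-1)^2·(-1)^2 = +1.
|Ram(4147, -589)| = 2, even; anisotropic at {2, 31}.

[2, 31]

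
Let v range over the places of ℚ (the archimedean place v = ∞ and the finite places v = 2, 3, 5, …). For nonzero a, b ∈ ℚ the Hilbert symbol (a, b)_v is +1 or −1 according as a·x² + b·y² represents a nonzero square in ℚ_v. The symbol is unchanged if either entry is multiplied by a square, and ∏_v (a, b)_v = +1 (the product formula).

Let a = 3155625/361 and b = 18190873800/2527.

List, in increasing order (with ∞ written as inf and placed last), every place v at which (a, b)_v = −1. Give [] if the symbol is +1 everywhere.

[3, 17]

Mod squares: a ≡ 561, b ≡ 14. Check v ∈ {∞, 2, 3, 5, 7, 11, 17, 19}.
v=19: a=19^-2·(≡10), b=19^-2·(≡15) mod 19; (10|19)=-1, (15|19)=-1; (−1)^{-2·-2·9}·(-1)^-2·(-1)^-2 = +1.
v=7: a=7^0·(≡1), b=7^-1·(≡2) mod 7; (1|7)=+1, (2|7)=+1; (−1)^{0·-1·3}·(+1)^-1·(+1)^0 = +1.
v=2: v_2(a)=0, v_2(b)=3; units ≡ 1, 7 (mod 8); ε·ε+αω+βω = 0·1+0·0+3·0 ≡ 0  ⇒  (a,b)_2 = +1.
v=17: a=17^1·(≡9), b=17^4·(≡12) mod 17; (9|17)=+1, (12|17)=-1; (−1)^{1·4·8}·(+1)^4·(-1)^1 = -1.
v=∞: 561 > 0 and 14 > 0  ⇒  (a,b)_∞ = +1.
v=3: a=3^3·(≡1), b=3^2·(≡2) mod 3; (1|3)=+1, (2|3)=-1; (−1)^{3·2·1}·(+1)^2·(-1)^3 = -1.
v=5: a=5^4·(≡4), b=5^2·(≡1) mod 5; (4|5)=+1, (1|5)=+1; (−1)^{4·2·2}·(+1)^2·(+1)^4 = +1.
v=11: a=11^1·(≡8), b=11^2·(≡1) mod 11; (8|11)=-1, (1|11)=+1; (−1)^{1·2·5}·(-1)^2·(+1)^1 = +1.
Ram(561, 14) = {3, 17}; no ℚ_3-point on the conic.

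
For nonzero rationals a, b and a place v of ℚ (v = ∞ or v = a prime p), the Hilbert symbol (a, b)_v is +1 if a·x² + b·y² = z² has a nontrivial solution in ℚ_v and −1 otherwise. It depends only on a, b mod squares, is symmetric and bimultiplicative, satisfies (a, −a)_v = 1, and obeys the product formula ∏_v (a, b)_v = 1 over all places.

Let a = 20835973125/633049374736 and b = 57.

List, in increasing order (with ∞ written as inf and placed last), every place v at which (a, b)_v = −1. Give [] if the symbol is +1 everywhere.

(a, b) ≡ (253, 57) mod (ℚ^×)²; places V = {2, 3, 5, 11, 19, 23, 29, ∞}.
(a,b)_29: α=-2, u≡21; β=0, v≡28 (mod 29); (21|29)=-1, (28|29)=+1; sign (−1)^0·-1^0·+1^-2 = +1.
(a,b)_11: α=5, u≡9; β=0, v≡2 (mod 11); (9|11)=+1, (2|11)=-1; sign (−1)^0·+1^0·-1^5 = -1.
(a,b)_23: α=1, u≡21; β=0, v≡11 (mod 23); (21|23)=-1, (11|23)=-1; sign (−1)^0·-1^0·-1^1 = -1.
(a,b)_3: α=2, u≡1; β=1, v≡1 (mod 3); (1|3)=+1, (1|3)=+1; sign (−1)^0·+1^1·+1^2 = +1.
(a,b)_∞: sgn(253)=+, sgn(57)=+, so +1.
(a,b)_2: α=-4, β=0; u≡5, v≡1 (mod 8); ε(u)ε(v)=0·0, αω(v)=-4·0, βω(u)=0·1; sum ≡ 0  ⇒  +1.
(a,b)_5: α=4, u≡2; β=0, v≡2 (mod 5); (2|5)=-1, (2|5)=-1; sign (−1)^0·-1^0·-1^4 = +1.
(a,b)_19: α=-6, u≡7; β=1, v≡3 (mod 19); (7|19)=+1, (3|19)=-1; sign (−1)^0·+1^1·-1^-6 = +1.
(253, 57 / ℚ) ramifies at {11, 23}: a division algebra.

[11, 23]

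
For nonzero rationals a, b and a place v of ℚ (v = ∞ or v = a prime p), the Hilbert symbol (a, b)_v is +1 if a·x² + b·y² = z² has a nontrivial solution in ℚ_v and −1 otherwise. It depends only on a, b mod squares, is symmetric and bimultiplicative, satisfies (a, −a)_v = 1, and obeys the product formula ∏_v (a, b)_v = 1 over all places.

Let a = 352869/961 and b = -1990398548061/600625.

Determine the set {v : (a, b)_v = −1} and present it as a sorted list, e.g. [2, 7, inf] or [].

(a, b) ≡ (1221, -2730313509) mod (ℚ^×)²; places V = {2, 3, 5, 7, 11, 17, 19, 23, 31, 37, 43, ∞}.
(a,b)_23: α=0, u≡4; β=1, v≡17 (mod 23); (4|23)=+1, (17|23)=-1; sign (−1)^0·+1^1·-1^0 = +1.
(a,b)_43: α=0, u≡38; β=1, v≡28 (mod 43); (38|43)=+1, (28|43)=-1; sign (−1)^0·+1^1·-1^0 = +1.
(a,b)_5: α=0, u≡4; β=-4, v≡4 (mod 5); (4|5)=+1, (4|5)=+1; sign (−1)^0·+1^-4·+1^0 = +1.
(a,b)_17: α=2, u≡11; β=1, v≡7 (mod 17); (11|17)=-1, (7|17)=-1; sign (−1)^0·-1^1·-1^2 = -1.
(a,b)_7: α=0, u≡3; β=1, v≡2 (mod 7); (3|7)=-1, (2|7)=+1; sign (−1)^0·-1^1·+1^0 = -1.
(a,b)_11: α=1, u≡9; β=1, v≡6 (mod 11); (9|11)=+1, (6|11)=-1; sign (−1)^1·+1^1·-1^1 = +1.
(a,b)_31: α=-2, u≡27; β=-2, v≡30 (mod 31); (27|31)=-1, (30|31)=-1; sign (−1)^0·-1^-2·-1^-2 = +1.
(a,b)_∞: sgn(1221)=+, sgn(-2730313509)=−, so +1.
(a,b)_2: α=0, β=0; u≡5, v≡3 (mod 8); ε(u)ε(v)=0·1, αω(v)=0·1, βω(u)=0·1; sum ≡ 0  ⇒  +1.
(a,b)_3: α=1, u≡2; β=7, v≡1 (mod 3); (2|3)=-1, (1|3)=+1; sign (−1)^1·-1^7·+1^1 = +1.
(a,b)_37: α=1, u≡9; β=1, v≡33 (mod 37); (9|37)=+1, (33|37)=+1; sign (−1)^0·+1^1·+1^1 = +1.
(a,b)_19: α=0, u≡7; β=1, v≡14 (mod 19); (7|19)=+1, (14|19)=-1; sign (−1)^0·+1^1·-1^0 = +1.
Ram(1221, -2730313509) = {7, 17}; no ℚ_7-point on the conic.

[7, 17]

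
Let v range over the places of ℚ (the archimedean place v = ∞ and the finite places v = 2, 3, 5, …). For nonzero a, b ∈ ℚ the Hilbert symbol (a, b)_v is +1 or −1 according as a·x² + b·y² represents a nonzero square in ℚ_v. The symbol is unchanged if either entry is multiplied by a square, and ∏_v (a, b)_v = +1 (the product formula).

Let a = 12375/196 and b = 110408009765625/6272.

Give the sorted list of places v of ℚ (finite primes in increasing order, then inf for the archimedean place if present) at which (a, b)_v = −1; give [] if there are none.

[5, 11]

Mod squares: a ≡ 55, b ≡ 4290. Check v ∈ {∞, 2, 3, 5, 7, 11, 13}.
v=3: a=3^2·(≡1), b=3^3·(≡2) mod 3; (1|3)=+1, (2|3)=-1; (−1)^{2·3·1}·(+1)^3·(-1)^2 = +1.
v=2: v_2(a)=-2, v_2(b)=-7; units ≡ 7, 1 (mod 8); ε·ε+αω+βω = 1·0+-2·0+-7·0 ≡ 0  ⇒  (a,b)_2 = +1.
v=13: a=13^0·(≡12), b=13^1·(≡8) mod 13; (12|13)=+1, (8|13)=-1; (−1)^{0·1·6}·(+1)^1·(-1)^0 = +1.
v=∞: 55 > 0 and 4290 > 0  ⇒  (a,b)_∞ = +1.
v=11: a=11^1·(≡4), b=11^5·(≡1) mod 11; (4|11)=+1, (1|11)=+1; (−1)^{1·5·5}·(+1)^5·(+1)^1 = -1.
v=5: a=5^3·(≡4), b=5^9·(≡3) mod 5; (4|5)=+1, (3|5)=-1; (−1)^{3·9·2}·(+1)^9·(-1)^3 = -1.
v=7: a=7^-2·(≡5), b=7^-2·(≡6) mod 7; (5|7)=-1, (6|7)=-1; (−1)^{-2·-2·3}·(-1)^-2·(-1)^-2 = +1.
Ram(55, 4290) = {5, 11}; no ℚ_5-point on the conic.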